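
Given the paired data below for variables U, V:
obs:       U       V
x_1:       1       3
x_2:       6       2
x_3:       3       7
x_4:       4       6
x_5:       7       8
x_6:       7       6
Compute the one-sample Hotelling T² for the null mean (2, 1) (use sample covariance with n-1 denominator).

Step 1 — sample mean vector:
  mean(U) = (1 + 6 + 3 + 4 + 7 + 7) / 6 = 28/6 = 4.6667
  mean(V) = (3 + 2 + 7 + 6 + 8 + 6) / 6 = 32/6 = 5.3333
  x̄ = (4.6667, 5.3333),  deviation x̄ - mu_0 = (4.6667, 5.3333) - (2, 1) = (2.6667, 4.3333).

Step 2 — sample covariance matrix, S[i,j] = (1/(n-1)) · Σ_k (x_{k,i} - mean_i) · (x_{k,j} - mean_j), divisor n-1 = 5:
  S[U,U] = ((-3.6667)·(-3.6667) + (1.3333)·(1.3333) + (-1.6667)·(-1.6667) + (-0.6667)·(-0.6667) + (2.3333)·(2.3333) + (2.3333)·(2.3333)) / 5 = 29.3333/5 = 5.8667
  S[U,V] = ((-3.6667)·(-2.3333) + (1.3333)·(-3.3333) + (-1.6667)·(1.6667) + (-0.6667)·(0.6667) + (2.3333)·(2.6667) + (2.3333)·(0.6667)) / 5 = 8.6667/5 = 1.7333
  S[V,V] = ((-2.3333)·(-2.3333) + (-3.3333)·(-3.3333) + (1.6667)·(1.6667) + (0.6667)·(0.6667) + (2.6667)·(2.6667) + (0.6667)·(0.6667)) / 5 = 27.3333/5 = 5.4667
  S = [[5.8667, 1.7333],
 [1.7333, 5.4667]].

Step 3 — invert S. det(S) = 5.8667·5.4667 - (1.7333)² = 29.0667.
  S^{-1} = (1/det) · [[d, -b], [-b, a]] = [[0.1881, -0.0596],
 [-0.0596, 0.2018]].

Step 4 — quadratic form (x̄ - mu_0)^T · S^{-1} · (x̄ - mu_0):
  S^{-1} · (x̄ - mu_0) = (0.2431, 0.7156),
  (x̄ - mu_0)^T · [...] = (2.6667)·(0.2431) + (4.3333)·(0.7156) = 3.7492.

Step 5 — scale by n: T² = 6 · 3.7492 = 22.4954.

T² ≈ 22.4954


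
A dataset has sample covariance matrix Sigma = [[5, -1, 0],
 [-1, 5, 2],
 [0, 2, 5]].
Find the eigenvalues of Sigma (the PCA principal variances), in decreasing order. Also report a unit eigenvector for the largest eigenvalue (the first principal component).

Step 1 — characteristic polynomial p(λ) = det(λI - Sigma) = λ³ - tr·λ² + c_1·λ - det, where tr = trace, c_1 = sum of the principal 2×2 minors, det = det(Sigma):
  tr = 5 + 5 + 5 = 15,
  c_1 = (5·5 - (-1)²) + (5·5 - (0)²) + (5·5 - (2)²) = 24 + 25 + 21 = 70,
  det = 5·(5·5 - (2)²) - (-1)·((-1)·5 - (2)·(0)) + (0)·((-1)·(2) - 5·(0)) = 5·(21) - (-1)·(-5) + (0)·(-2) = 100.
  So p(λ) = λ³ - 15λ² + 70λ - 100.
Step 2 — look for an integer root (rational root theorem: any rational root is an integer divisor of 100). Testing λ = 5:
  p(5) = 125 - 375 + 350 - 100 = 0  ✓
  Dividing out (λ - 5): p(λ) = (λ - 5)(λ² - 10λ + 20).
Step 3 — remaining eigenvalues from the quadratic λ² - 10λ + 20 = 0:
  Δ = 10² - 4·20 = 100 - 80 = 20,  λ = (10 ± √20)/2 = (10 ± 4.4721)/2 ≈ 7.2361 or 2.7639.
  Sorted: λ_1 = 7.2361,  λ_2 = 5,  λ_3 = 2.7639  (check: sum = 15 = tr ✓).

Step 4 — unit eigenvector for λ_1 ≈ 7.2361: v spans the null space of (Sigma - λ_1 I), whose rows are
  r_1 = (-2.2361, -1, 0),  r_2 = (-1, -2.2361, 2),  r_3 = (0, 2, -2.2361).
  v is orthogonal to every row, so take v ∝ r_1 × r_2 = ((-1)·(2) - (0)·(-2.2361), (0)·(-1) - (-2.2361)·(2), (-2.2361)·(-2.2361) - (-1)·(-1)) ≈ (-2, 4.4721, 4).
  Rescale (multiply by -1 so the first nonzero entry is positive): u = (2, -4.4721, -4).
  ||u|| = √((2)² + (-4.4721)² + (-4)²) = √(40) ≈ 6.3246,  v_1 = u/||u|| ≈ (0.3162, -0.7071, -0.6325) (||v_1|| = 1).

λ_1 = 7.2361,  λ_2 = 5,  λ_3 = 2.7639;  v_1 ≈ (0.3162, -0.7071, -0.6325)


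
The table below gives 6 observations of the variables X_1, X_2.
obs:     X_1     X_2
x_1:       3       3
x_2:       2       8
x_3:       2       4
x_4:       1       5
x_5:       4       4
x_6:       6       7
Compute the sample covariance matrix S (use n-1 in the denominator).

Step 1 — column means:
  mean(X_1) = (3 + 2 + 2 + 1 + 4 + 6) / 6 = 18/6 = 3
  mean(X_2) = (3 + 8 + 4 + 5 + 4 + 7) / 6 = 31/6 = 5.1667

Step 2 — sample covariance S[i,j] = (1/(n-1)) · Σ_k (x_{k,i} - mean_i) · (x_{k,j} - mean_j), with n-1 = 5.
  S[X_1,X_1] = ((0)·(0) + (-1)·(-1) + (-1)·(-1) + (-2)·(-2) + (1)·(1) + (3)·(3)) / 5 = 16/5 = 3.2
  S[X_1,X_2] = ((0)·(-2.1667) + (-1)·(2.8333) + (-1)·(-1.1667) + (-2)·(-0.1667) + (1)·(-1.1667) + (3)·(1.8333)) / 5 = 3/5 = 0.6
  S[X_2,X_2] = ((-2.1667)·(-2.1667) + (2.8333)·(2.8333) + (-1.1667)·(-1.1667) + (-0.1667)·(-0.1667) + (-1.1667)·(-1.1667) + (1.8333)·(1.8333)) / 5 = 18.8333/5 = 3.7667

S is symmetric (S[j,i] = S[i,j]). Assembling:

S = [[3.2, 0.6],
 [0.6, 3.7667]]


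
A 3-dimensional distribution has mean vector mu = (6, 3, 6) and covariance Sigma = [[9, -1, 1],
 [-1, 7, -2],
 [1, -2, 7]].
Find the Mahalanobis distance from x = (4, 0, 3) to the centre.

Step 1 — centre the observation: (x - mu) = (-2, -3, -3).

Step 2 — invert Sigma (cofactor / det for 3×3, or solve directly):
  Sigma^{-1} = [[0.1139, 0.0127, -0.0127],
 [0.0127, 0.157, 0.043],
 [-0.0127, 0.043, 0.157]].

Step 3 — form the quadratic (x - mu)^T · Sigma^{-1} · (x - mu):
  Sigma^{-1} · (x - mu) = (-0.2278, -0.6253, -0.5747).
  (x - mu)^T · [Sigma^{-1} · (x - mu)] = (-2)·(-0.2278) + (-3)·(-0.6253) + (-3)·(-0.5747) = 4.0557.

Step 4 — take square root: d = √(4.0557) ≈ 2.0139.

d(x, mu) = √(4.0557) ≈ 2.0139


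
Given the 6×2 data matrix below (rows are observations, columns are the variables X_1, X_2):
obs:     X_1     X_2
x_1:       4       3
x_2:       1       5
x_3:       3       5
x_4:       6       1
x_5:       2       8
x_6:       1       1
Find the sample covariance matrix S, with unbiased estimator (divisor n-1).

Step 1 — column means:
  mean(X_1) = (4 + 1 + 3 + 6 + 2 + 1) / 6 = 17/6 = 2.8333
  mean(X_2) = (3 + 5 + 5 + 1 + 8 + 1) / 6 = 23/6 = 3.8333

Step 2 — sample covariance S[i,j] = (1/(n-1)) · Σ_k (x_{k,i} - mean_i) · (x_{k,j} - mean_j), with n-1 = 5.
  S[X_1,X_1] = ((1.1667)·(1.1667) + (-1.8333)·(-1.8333) + (0.1667)·(0.1667) + (3.1667)·(3.1667) + (-0.8333)·(-0.8333) + (-1.8333)·(-1.8333)) / 5 = 18.8333/5 = 3.7667
  S[X_1,X_2] = ((1.1667)·(-0.8333) + (-1.8333)·(1.1667) + (0.1667)·(1.1667) + (3.1667)·(-2.8333) + (-0.8333)·(4.1667) + (-1.8333)·(-2.8333)) / 5 = -10.1667/5 = -2.0333
  S[X_2,X_2] = ((-0.8333)·(-0.8333) + (1.1667)·(1.1667) + (1.1667)·(1.1667) + (-2.8333)·(-2.8333) + (4.1667)·(4.1667) + (-2.8333)·(-2.8333)) / 5 = 36.8333/5 = 7.3667

S is symmetric (S[j,i] = S[i,j]). Assembling:

S = [[3.7667, -2.0333],
 [-2.0333, 7.3667]]


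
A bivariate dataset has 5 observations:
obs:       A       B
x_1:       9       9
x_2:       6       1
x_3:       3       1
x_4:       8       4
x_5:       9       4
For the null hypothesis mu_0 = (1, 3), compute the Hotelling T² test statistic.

Step 1 — sample mean vector:
  mean(A) = (9 + 6 + 3 + 8 + 9) / 5 = 35/5 = 7
  mean(B) = (9 + 1 + 1 + 4 + 4) / 5 = 19/5 = 3.8
  x̄ = (7, 3.8),  deviation x̄ - mu_0 = (7, 3.8) - (1, 3) = (6, 0.8).

Step 2 — sample covariance matrix, S[i,j] = (1/(n-1)) · Σ_k (x_{k,i} - mean_i) · (x_{k,j} - mean_j), divisor n-1 = 4:
  S[A,A] = ((2)·(2) + (-1)·(-1) + (-4)·(-4) + (1)·(1) + (2)·(2)) / 4 = 26/4 = 6.5
  S[A,B] = ((2)·(5.2) + (-1)·(-2.8) + (-4)·(-2.8) + (1)·(0.2) + (2)·(0.2)) / 4 = 25/4 = 6.25
  S[B,B] = ((5.2)·(5.2) + (-2.8)·(-2.8) + (-2.8)·(-2.8) + (0.2)·(0.2) + (0.2)·(0.2)) / 4 = 42.8/4 = 10.7
  S = [[6.5, 6.25],
 [6.25, 10.7]].

Step 3 — invert S. det(S) = 6.5·10.7 - (6.25)² = 30.4875.
  S^{-1} = (1/det) · [[d, -b], [-b, a]] = [[0.351, -0.205],
 [-0.205, 0.2132]].

Step 4 — quadratic form (x̄ - mu_0)^T · S^{-1} · (x̄ - mu_0):
  S^{-1} · (x̄ - mu_0) = (1.9418, -1.0595),
  (x̄ - mu_0)^T · [...] = (6)·(1.9418) + (0.8)·(-1.0595) = 10.8031.

Step 5 — scale by n: T² = 5 · 10.8031 = 54.0156.

T² ≈ 54.0156


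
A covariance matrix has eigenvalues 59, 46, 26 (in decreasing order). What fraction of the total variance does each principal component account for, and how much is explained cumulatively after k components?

Step 1 — total variance = trace(Sigma) = Σ λ_i = 59 + 46 + 26 = 131.

Step 2 — fraction explained by component i = λ_i / Σ λ:
  PC1: 59/131 = 0.4504
  PC2: 46/131 = 0.3511
  PC3: 26/131 = 0.1985

Step 3 — cumulative fraction after k components = (λ_1 + ... + λ_k) / Σ λ:
  k = 1: 59/131 = 0.4504
  k = 2: (59 + 46)/131 = 105/131 = 0.8015
  k = 3: (59 + 46 + 26)/131 = 131/131 = 1

Summary (fraction, with percent):

explained: PC1 0.4504 (45.04%), PC2 0.3511 (35.11%), PC3 0.1985 (19.85%);  cumulative: 0.4504, 0.8015, 1


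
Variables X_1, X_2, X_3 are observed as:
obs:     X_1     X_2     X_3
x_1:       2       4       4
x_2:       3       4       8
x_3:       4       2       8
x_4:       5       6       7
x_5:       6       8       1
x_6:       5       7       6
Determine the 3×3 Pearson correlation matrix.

Step 1 — column means:
  mean(X_1) = (2 + 3 + 4 + 5 + 6 + 5) / 6 = 25/6 = 4.1667
  mean(X_2) = (4 + 4 + 2 + 6 + 8 + 7) / 6 = 31/6 = 5.1667
  mean(X_3) = (4 + 8 + 8 + 7 + 1 + 6) / 6 = 34/6 = 5.6667

Step 2 — sample variances and covariances s[i,j] = (1/(n-1)) · Σ_k (x_{k,i} - mean_i) · (x_{k,j} - mean_j), with n-1 = 5:
  s[X_1,X_1] = ((-2.1667)·(-2.1667) + (-1.1667)·(-1.1667) + (-0.1667)·(-0.1667) + (0.8333)·(0.8333) + (1.8333)·(1.8333) + (0.8333)·(0.8333)) / 5 = 10.8333/5 = 2.1667
  s[X_1,X_2] = ((-2.1667)·(-1.1667) + (-1.1667)·(-1.1667) + (-0.1667)·(-3.1667) + (0.8333)·(0.8333) + (1.8333)·(2.8333) + (0.8333)·(1.8333)) / 5 = 11.8333/5 = 2.3667
  s[X_1,X_3] = ((-2.1667)·(-1.6667) + (-1.1667)·(2.3333) + (-0.1667)·(2.3333) + (0.8333)·(1.3333) + (1.8333)·(-4.6667) + (0.8333)·(0.3333)) / 5 = -6.6667/5 = -1.3333
  s[X_2,X_2] = ((-1.1667)·(-1.1667) + (-1.1667)·(-1.1667) + (-3.1667)·(-3.1667) + (0.8333)·(0.8333) + (2.8333)·(2.8333) + (1.8333)·(1.8333)) / 5 = 24.8333/5 = 4.9667
  s[X_2,X_3] = ((-1.1667)·(-1.6667) + (-1.1667)·(2.3333) + (-3.1667)·(2.3333) + (0.8333)·(1.3333) + (2.8333)·(-4.6667) + (1.8333)·(0.3333)) / 5 = -19.6667/5 = -3.9333
  s[X_3,X_3] = ((-1.6667)·(-1.6667) + (2.3333)·(2.3333) + (2.3333)·(2.3333) + (1.3333)·(1.3333) + (-4.6667)·(-4.6667) + (0.3333)·(0.3333)) / 5 = 37.3333/5 = 7.4667
  Sample standard deviations s_i = √(s[i,i]):
  s(X_1) = √(2.1667) = 1.472
  s(X_2) = √(4.9667) = 2.2286
  s(X_3) = √(7.4667) = 2.7325

Step 3 — r_{ij} = s_{ij} / (s_i · s_j):
  r[X_1,X_1] = 1 (diagonal).
  r[X_1,X_2] = 2.3667 / (1.472 · 2.2286) = 2.3667 / 3.2804 = 0.7215
  r[X_1,X_3] = -1.3333 / (1.472 · 2.7325) = -1.3333 / 4.0222 = -0.3315
  r[X_2,X_2] = 1 (diagonal).
  r[X_2,X_3] = -3.9333 / (2.2286 · 2.7325) = -3.9333 / 6.0897 = -0.6459
  r[X_3,X_3] = 1 (diagonal).

R is symmetric with unit diagonal. Assembling:

R = [[1, 0.7215, -0.3315],
 [0.7215, 1, -0.6459],
 [-0.3315, -0.6459, 1]]


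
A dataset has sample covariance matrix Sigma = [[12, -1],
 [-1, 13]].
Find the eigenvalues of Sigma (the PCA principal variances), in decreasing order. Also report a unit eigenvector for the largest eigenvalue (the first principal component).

Step 1 — characteristic polynomial of 2×2 Sigma:
  det(Sigma - λI) = λ² - trace · λ + det = 0.
  trace = 12 + 13 = 25, det = 12·13 - (-1)² = 155.
Step 2 — discriminant:
  Δ = trace² - 4·det = 625 - 620 = 5.
Step 3 — eigenvalues:
  λ = (trace ± √Δ)/2 = (25 ± 2.2361)/2,
  λ_1 = 13.618,  λ_2 = 11.382.

Step 4 — unit eigenvector for λ_1: solve (Sigma - λ_1 I)v = 0. First row:
  (12 - 13.618)·v_x + (-1)·v_y = 0, i.e. (-1.618)·v_x + (-1)·v_y = 0,
  so v ∝ (b, λ_1 - a) = (-1, 1.618); multiply by -1 so the first entry is positive: u = (1, -1.618).
  ||u|| = √((1)² + (-1.618)²) = √(3.618) ≈ 1.9021,
  v_1 = u/||u|| ≈ (0.5257, -0.8507) (||v_1|| = 1).

λ_1 = 13.618,  λ_2 = 11.382;  v_1 ≈ (0.5257, -0.8507)


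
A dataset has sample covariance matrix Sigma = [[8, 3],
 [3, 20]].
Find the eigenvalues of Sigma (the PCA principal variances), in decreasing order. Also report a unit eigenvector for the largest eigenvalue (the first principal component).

Step 1 — characteristic polynomial of 2×2 Sigma:
  det(Sigma - λI) = λ² - trace · λ + det = 0.
  trace = 8 + 20 = 28, det = 8·20 - (3)² = 151.
Step 2 — discriminant:
  Δ = trace² - 4·det = 784 - 604 = 180.
Step 3 — eigenvalues:
  λ = (trace ± √Δ)/2 = (28 ± 13.4164)/2,
  λ_1 = 20.7082,  λ_2 = 7.2918.

Step 4 — unit eigenvector for λ_1: solve (Sigma - λ_1 I)v = 0. First row:
  (8 - 20.7082)·v_x + (3)·v_y = 0, i.e. (-12.7082)·v_x + (3)·v_y = 0,
  so v ∝ (b, λ_1 - a) = (3, 12.7082) = u.
  ||u|| = √((3)² + (12.7082)²) = √(170.4984) ≈ 13.0575,
  v_1 = u/||u|| ≈ (0.2298, 0.9732) (||v_1|| = 1).

λ_1 = 20.7082,  λ_2 = 7.2918;  v_1 ≈ (0.2298, 0.9732)


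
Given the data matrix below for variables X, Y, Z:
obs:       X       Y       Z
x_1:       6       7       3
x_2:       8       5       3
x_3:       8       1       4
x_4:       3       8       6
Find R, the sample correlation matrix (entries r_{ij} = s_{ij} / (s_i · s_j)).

Step 1 — column means:
  mean(X) = (6 + 8 + 8 + 3) / 4 = 25/4 = 6.25
  mean(Y) = (7 + 5 + 1 + 8) / 4 = 21/4 = 5.25
  mean(Z) = (3 + 3 + 4 + 6) / 4 = 16/4 = 4

Step 2 — sample variances and covariances s[i,j] = (1/(n-1)) · Σ_k (x_{k,i} - mean_i) · (x_{k,j} - mean_j), with n-1 = 3:
  s[X,X] = ((-0.25)·(-0.25) + (1.75)·(1.75) + (1.75)·(1.75) + (-3.25)·(-3.25)) / 3 = 16.75/3 = 5.5833
  s[X,Y] = ((-0.25)·(1.75) + (1.75)·(-0.25) + (1.75)·(-4.25) + (-3.25)·(2.75)) / 3 = -17.25/3 = -5.75
  s[X,Z] = ((-0.25)·(-1) + (1.75)·(-1) + (1.75)·(0) + (-3.25)·(2)) / 3 = -8/3 = -2.6667
  s[Y,Y] = ((1.75)·(1.75) + (-0.25)·(-0.25) + (-4.25)·(-4.25) + (2.75)·(2.75)) / 3 = 28.75/3 = 9.5833
  s[Y,Z] = ((1.75)·(-1) + (-0.25)·(-1) + (-4.25)·(0) + (2.75)·(2)) / 3 = 4/3 = 1.3333
  s[Z,Z] = ((-1)·(-1) + (-1)·(-1) + (0)·(0) + (2)·(2)) / 3 = 6/3 = 2
  Sample standard deviations s_i = √(s[i,i]):
  s(X) = √(5.5833) = 2.3629
  s(Y) = √(9.5833) = 3.0957
  s(Z) = √(2) = 1.4142

Step 3 — r_{ij} = s_{ij} / (s_i · s_j):
  r[X,X] = 1 (diagonal).
  r[X,Y] = -5.75 / (2.3629 · 3.0957) = -5.75 / 7.3148 = -0.7861
  r[X,Z] = -2.6667 / (2.3629 · 1.4142) = -2.6667 / 3.3417 = -0.798
  r[Y,Y] = 1 (diagonal).
  r[Y,Z] = 1.3333 / (3.0957 · 1.4142) = 1.3333 / 4.378 = 0.3046
  r[Z,Z] = 1 (diagonal).

R is symmetric with unit diagonal. Assembling:

R = [[1, -0.7861, -0.798],
 [-0.7861, 1, 0.3046],
 [-0.798, 0.3046, 1]]


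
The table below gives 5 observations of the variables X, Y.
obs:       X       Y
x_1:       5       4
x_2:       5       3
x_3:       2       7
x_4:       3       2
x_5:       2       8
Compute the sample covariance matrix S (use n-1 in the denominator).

Step 1 — column means:
  mean(X) = (5 + 5 + 2 + 3 + 2) / 5 = 17/5 = 3.4
  mean(Y) = (4 + 3 + 7 + 2 + 8) / 5 = 24/5 = 4.8

Step 2 — sample covariance S[i,j] = (1/(n-1)) · Σ_k (x_{k,i} - mean_i) · (x_{k,j} - mean_j), with n-1 = 4.
  S[X,X] = ((1.6)·(1.6) + (1.6)·(1.6) + (-1.4)·(-1.4) + (-0.4)·(-0.4) + (-1.4)·(-1.4)) / 4 = 9.2/4 = 2.3
  S[X,Y] = ((1.6)·(-0.8) + (1.6)·(-1.8) + (-1.4)·(2.2) + (-0.4)·(-2.8) + (-1.4)·(3.2)) / 4 = -10.6/4 = -2.65
  S[Y,Y] = ((-0.8)·(-0.8) + (-1.8)·(-1.8) + (2.2)·(2.2) + (-2.8)·(-2.8) + (3.2)·(3.2)) / 4 = 26.8/4 = 6.7

S is symmetric (S[j,i] = S[i,j]). Assembling:

S = [[2.3, -2.65],
 [-2.65, 6.7]]


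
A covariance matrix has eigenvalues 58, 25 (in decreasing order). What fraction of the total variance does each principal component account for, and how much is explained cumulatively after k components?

Step 1 — total variance = trace(Sigma) = Σ λ_i = 58 + 25 = 83.

Step 2 — fraction explained by component i = λ_i / Σ λ:
  PC1: 58/83 = 0.6988
  PC2: 25/83 = 0.3012

Step 3 — cumulative fraction after k components = (λ_1 + ... + λ_k) / Σ λ:
  k = 1: 58/83 = 0.6988
  k = 2: (58 + 25)/83 = 83/83 = 1

Summary (fraction, with percent):

explained: PC1 0.6988 (69.88%), PC2 0.3012 (30.12%);  cumulative: 0.6988, 1


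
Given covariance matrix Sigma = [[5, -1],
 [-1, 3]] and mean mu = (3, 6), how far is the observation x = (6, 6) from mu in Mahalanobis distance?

Step 1 — centre the observation: (x - mu) = (3, 0).

Step 2 — invert Sigma. det(Sigma) = 5·3 - (-1)² = 14.
  Sigma^{-1} = (1/det) · [[d, -b], [-b, a]] = [[0.2143, 0.0714],
 [0.0714, 0.3571]].

Step 3 — form the quadratic (x - mu)^T · Sigma^{-1} · (x - mu):
  Sigma^{-1} · (x - mu) = (0.6429, 0.2143).
  (x - mu)^T · [Sigma^{-1} · (x - mu)] = (3)·(0.6429) + (0)·(0.2143) = 1.9286.

Step 4 — take square root: d = √(1.9286) ≈ 1.3887.

d(x, mu) = √(1.9286) ≈ 1.3887


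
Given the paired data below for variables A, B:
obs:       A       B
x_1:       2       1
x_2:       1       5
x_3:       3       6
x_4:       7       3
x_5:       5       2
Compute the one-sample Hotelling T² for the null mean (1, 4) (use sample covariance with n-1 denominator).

Step 1 — sample mean vector:
  mean(A) = (2 + 1 + 3 + 7 + 5) / 5 = 18/5 = 3.6
  mean(B) = (1 + 5 + 6 + 3 + 2) / 5 = 17/5 = 3.4
  x̄ = (3.6, 3.4),  deviation x̄ - mu_0 = (3.6, 3.4) - (1, 4) = (2.6, -0.6).

Step 2 — sample covariance matrix, S[i,j] = (1/(n-1)) · Σ_k (x_{k,i} - mean_i) · (x_{k,j} - mean_j), divisor n-1 = 4:
  S[A,A] = ((-1.6)·(-1.6) + (-2.6)·(-2.6) + (-0.6)·(-0.6) + (3.4)·(3.4) + (1.4)·(1.4)) / 4 = 23.2/4 = 5.8
  S[A,B] = ((-1.6)·(-2.4) + (-2.6)·(1.6) + (-0.6)·(2.6) + (3.4)·(-0.4) + (1.4)·(-1.4)) / 4 = -5.2/4 = -1.3
  S[B,B] = ((-2.4)·(-2.4) + (1.6)·(1.6) + (2.6)·(2.6) + (-0.4)·(-0.4) + (-1.4)·(-1.4)) / 4 = 17.2/4 = 4.3
  S = [[5.8, -1.3],
 [-1.3, 4.3]].

Step 3 — invert S. det(S) = 5.8·4.3 - (-1.3)² = 23.25.
  S^{-1} = (1/det) · [[d, -b], [-b, a]] = [[0.1849, 0.0559],
 [0.0559, 0.2495]].

Step 4 — quadratic form (x̄ - mu_0)^T · S^{-1} · (x̄ - mu_0):
  S^{-1} · (x̄ - mu_0) = (0.4473, -0.0043),
  (x̄ - mu_0)^T · [...] = (2.6)·(0.4473) + (-0.6)·(-0.0043) = 1.1656.

Step 5 — scale by n: T² = 5 · 1.1656 = 5.828.

T² ≈ 5.828


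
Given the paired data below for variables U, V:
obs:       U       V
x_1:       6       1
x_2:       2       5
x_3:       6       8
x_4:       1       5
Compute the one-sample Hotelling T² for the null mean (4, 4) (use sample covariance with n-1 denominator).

Step 1 — sample mean vector:
  mean(U) = (6 + 2 + 6 + 1) / 4 = 15/4 = 3.75
  mean(V) = (1 + 5 + 8 + 5) / 4 = 19/4 = 4.75
  x̄ = (3.75, 4.75),  deviation x̄ - mu_0 = (3.75, 4.75) - (4, 4) = (-0.25, 0.75).

Step 2 — sample covariance matrix, S[i,j] = (1/(n-1)) · Σ_k (x_{k,i} - mean_i) · (x_{k,j} - mean_j), divisor n-1 = 3:
  S[U,U] = ((2.25)·(2.25) + (-1.75)·(-1.75) + (2.25)·(2.25) + (-2.75)·(-2.75)) / 3 = 20.75/3 = 6.9167
  S[U,V] = ((2.25)·(-3.75) + (-1.75)·(0.25) + (2.25)·(3.25) + (-2.75)·(0.25)) / 3 = -2.25/3 = -0.75
  S[V,V] = ((-3.75)·(-3.75) + (0.25)·(0.25) + (3.25)·(3.25) + (0.25)·(0.25)) / 3 = 24.75/3 = 8.25
  S = [[6.9167, -0.75],
 [-0.75, 8.25]].

Step 3 — invert S. det(S) = 6.9167·8.25 - (-0.75)² = 56.5.
  S^{-1} = (1/det) · [[d, -b], [-b, a]] = [[0.146, 0.0133],
 [0.0133, 0.1224]].

Step 4 — quadratic form (x̄ - mu_0)^T · S^{-1} · (x̄ - mu_0):
  S^{-1} · (x̄ - mu_0) = (-0.0265, 0.0885),
  (x̄ - mu_0)^T · [...] = (-0.25)·(-0.0265) + (0.75)·(0.0885) = 0.073.

Step 5 — scale by n: T² = 4 · 0.073 = 0.292.

T² ≈ 0.292


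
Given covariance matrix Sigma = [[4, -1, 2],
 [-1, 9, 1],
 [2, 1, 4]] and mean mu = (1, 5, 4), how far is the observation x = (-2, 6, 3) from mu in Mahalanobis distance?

Step 1 — centre the observation: (x - mu) = (-3, 1, -1).

Step 2 — invert Sigma (cofactor / det for 3×3, or solve directly):
  Sigma^{-1} = [[0.3646, 0.0625, -0.1979],
 [0.0625, 0.125, -0.0625],
 [-0.1979, -0.0625, 0.3646]].

Step 3 — form the quadratic (x - mu)^T · Sigma^{-1} · (x - mu):
  Sigma^{-1} · (x - mu) = (-0.8333, 0, 0.1667).
  (x - mu)^T · [Sigma^{-1} · (x - mu)] = (-3)·(-0.8333) + (1)·(0) + (-1)·(0.1667) = 2.3333.

Step 4 — take square root: d = √(2.3333) ≈ 1.5275.

d(x, mu) = √(2.3333) ≈ 1.5275


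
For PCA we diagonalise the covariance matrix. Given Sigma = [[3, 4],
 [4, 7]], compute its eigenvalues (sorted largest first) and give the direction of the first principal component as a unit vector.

Step 1 — characteristic polynomial of 2×2 Sigma:
  det(Sigma - λI) = λ² - trace · λ + det = 0.
  trace = 3 + 7 = 10, det = 3·7 - (4)² = 5.
Step 2 — discriminant:
  Δ = trace² - 4·det = 100 - 20 = 80.
Step 3 — eigenvalues:
  λ = (trace ± √Δ)/2 = (10 ± 8.9443)/2,
  λ_1 = 9.4721,  λ_2 = 0.5279.

Step 4 — unit eigenvector for λ_1: solve (Sigma - λ_1 I)v = 0. First row:
  (3 - 9.4721)·v_x + (4)·v_y = 0, i.e. (-6.4721)·v_x + (4)·v_y = 0,
  so v ∝ (b, λ_1 - a) = (4, 6.4721) = u.
  ||u|| = √((4)² + (6.4721)²) = √(57.8885) ≈ 7.6085,
  v_1 = u/||u|| ≈ (0.5257, 0.8507) (||v_1|| = 1).

λ_1 = 9.4721,  λ_2 = 0.5279;  v_1 ≈ (0.5257, 0.8507)


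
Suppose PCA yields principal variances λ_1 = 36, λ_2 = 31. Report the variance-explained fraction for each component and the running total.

Step 1 — total variance = trace(Sigma) = Σ λ_i = 36 + 31 = 67.

Step 2 — fraction explained by component i = λ_i / Σ λ:
  PC1: 36/67 = 0.5373
  PC2: 31/67 = 0.4627

Step 3 — cumulative fraction after k components = (λ_1 + ... + λ_k) / Σ λ:
  k = 1: 36/67 = 0.5373
  k = 2: (36 + 31)/67 = 67/67 = 1

Summary (fraction, with percent):

explained: PC1 0.5373 (53.73%), PC2 0.4627 (46.27%);  cumulative: 0.5373, 1


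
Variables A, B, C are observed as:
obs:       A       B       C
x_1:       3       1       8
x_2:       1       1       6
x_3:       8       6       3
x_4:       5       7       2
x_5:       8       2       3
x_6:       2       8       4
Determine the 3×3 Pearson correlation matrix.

Step 1 — column means:
  mean(A) = (3 + 1 + 8 + 5 + 8 + 2) / 6 = 27/6 = 4.5
  mean(B) = (1 + 1 + 6 + 7 + 2 + 8) / 6 = 25/6 = 4.1667
  mean(C) = (8 + 6 + 3 + 2 + 3 + 4) / 6 = 26/6 = 4.3333

Step 2 — sample variances and covariances s[i,j] = (1/(n-1)) · Σ_k (x_{k,i} - mean_i) · (x_{k,j} - mean_j), with n-1 = 5:
  s[A,A] = ((-1.5)·(-1.5) + (-3.5)·(-3.5) + (3.5)·(3.5) + (0.5)·(0.5) + (3.5)·(3.5) + (-2.5)·(-2.5)) / 5 = 45.5/5 = 9.1
  s[A,B] = ((-1.5)·(-3.1667) + (-3.5)·(-3.1667) + (3.5)·(1.8333) + (0.5)·(2.8333) + (3.5)·(-2.1667) + (-2.5)·(3.8333)) / 5 = 6.5/5 = 1.3
  s[A,C] = ((-1.5)·(3.6667) + (-3.5)·(1.6667) + (3.5)·(-1.3333) + (0.5)·(-2.3333) + (3.5)·(-1.3333) + (-2.5)·(-0.3333)) / 5 = -21/5 = -4.2
  s[B,B] = ((-3.1667)·(-3.1667) + (-3.1667)·(-3.1667) + (1.8333)·(1.8333) + (2.8333)·(2.8333) + (-2.1667)·(-2.1667) + (3.8333)·(3.8333)) / 5 = 50.8333/5 = 10.1667
  s[B,C] = ((-3.1667)·(3.6667) + (-3.1667)·(1.6667) + (1.8333)·(-1.3333) + (2.8333)·(-2.3333) + (-2.1667)·(-1.3333) + (3.8333)·(-0.3333)) / 5 = -24.3333/5 = -4.8667
  s[C,C] = ((3.6667)·(3.6667) + (1.6667)·(1.6667) + (-1.3333)·(-1.3333) + (-2.3333)·(-2.3333) + (-1.3333)·(-1.3333) + (-0.3333)·(-0.3333)) / 5 = 25.3333/5 = 5.0667
  Sample standard deviations s_i = √(s[i,i]):
  s(A) = √(9.1) = 3.0166
  s(B) = √(10.1667) = 3.1885
  s(C) = √(5.0667) = 2.2509

Step 3 — r_{ij} = s_{ij} / (s_i · s_j):
  r[A,A] = 1 (diagonal).
  r[A,B] = 1.3 / (3.0166 · 3.1885) = 1.3 / 9.6186 = 0.1352
  r[A,C] = -4.2 / (3.0166 · 2.2509) = -4.2 / 6.7902 = -0.6185
  r[B,B] = 1 (diagonal).
  r[B,C] = -4.8667 / (3.1885 · 2.2509) = -4.8667 / 7.1771 = -0.6781
  r[C,C] = 1 (diagonal).

R is symmetric with unit diagonal. Assembling:

R = [[1, 0.1352, -0.6185],
 [0.1352, 1, -0.6781],
 [-0.6185, -0.6781, 1]]


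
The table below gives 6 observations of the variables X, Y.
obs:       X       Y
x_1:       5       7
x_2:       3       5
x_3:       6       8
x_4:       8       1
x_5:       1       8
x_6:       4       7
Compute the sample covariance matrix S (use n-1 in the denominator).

Step 1 — column means:
  mean(X) = (5 + 3 + 6 + 8 + 1 + 4) / 6 = 27/6 = 4.5
  mean(Y) = (7 + 5 + 8 + 1 + 8 + 7) / 6 = 36/6 = 6

Step 2 — sample covariance S[i,j] = (1/(n-1)) · Σ_k (x_{k,i} - mean_i) · (x_{k,j} - mean_j), with n-1 = 5.
  S[X,X] = ((0.5)·(0.5) + (-1.5)·(-1.5) + (1.5)·(1.5) + (3.5)·(3.5) + (-3.5)·(-3.5) + (-0.5)·(-0.5)) / 5 = 29.5/5 = 5.9
  S[X,Y] = ((0.5)·(1) + (-1.5)·(-1) + (1.5)·(2) + (3.5)·(-5) + (-3.5)·(2) + (-0.5)·(1)) / 5 = -20/5 = -4
  S[Y,Y] = ((1)·(1) + (-1)·(-1) + (2)·(2) + (-5)·(-5) + (2)·(2) + (1)·(1)) / 5 = 36/5 = 7.2

S is symmetric (S[j,i] = S[i,j]). Assembling:

S = [[5.9, -4],
 [-4, 7.2]]


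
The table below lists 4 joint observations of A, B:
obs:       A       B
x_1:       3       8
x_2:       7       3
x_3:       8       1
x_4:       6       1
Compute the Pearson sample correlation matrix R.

Step 1 — column means:
  mean(A) = (3 + 7 + 8 + 6) / 4 = 24/4 = 6
  mean(B) = (8 + 3 + 1 + 1) / 4 = 13/4 = 3.25

Step 2 — sample variances and covariances s[i,j] = (1/(n-1)) · Σ_k (x_{k,i} - mean_i) · (x_{k,j} - mean_j), with n-1 = 3:
  s[A,A] = ((-3)·(-3) + (1)·(1) + (2)·(2) + (0)·(0)) / 3 = 14/3 = 4.6667
  s[A,B] = ((-3)·(4.75) + (1)·(-0.25) + (2)·(-2.25) + (0)·(-2.25)) / 3 = -19/3 = -6.3333
  s[B,B] = ((4.75)·(4.75) + (-0.25)·(-0.25) + (-2.25)·(-2.25) + (-2.25)·(-2.25)) / 3 = 32.75/3 = 10.9167
  Sample standard deviations s_i = √(s[i,i]):
  s(A) = √(4.6667) = 2.1602
  s(B) = √(10.9167) = 3.304

Step 3 — r_{ij} = s_{ij} / (s_i · s_j):
  r[A,A] = 1 (diagonal).
  r[A,B] = -6.3333 / (2.1602 · 3.304) = -6.3333 / 7.1375 = -0.8873
  r[B,B] = 1 (diagonal).

R is symmetric with unit diagonal. Assembling:

R = [[1, -0.8873],
 [-0.8873, 1]]


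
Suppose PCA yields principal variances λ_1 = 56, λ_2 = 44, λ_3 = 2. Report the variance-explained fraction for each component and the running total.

Step 1 — total variance = trace(Sigma) = Σ λ_i = 56 + 44 + 2 = 102.

Step 2 — fraction explained by component i = λ_i / Σ λ:
  PC1: 56/102 = 0.549
  PC2: 44/102 = 0.4314
  PC3: 2/102 = 0.0196

Step 3 — cumulative fraction after k components = (λ_1 + ... + λ_k) / Σ λ:
  k = 1: 56/102 = 0.549
  k = 2: (56 + 44)/102 = 100/102 = 0.9804
  k = 3: (56 + 44 + 2)/102 = 102/102 = 1

Summary (fraction, with percent):

explained: PC1 0.549 (54.9%), PC2 0.4314 (43.14%), PC3 0.0196 (1.96%);  cumulative: 0.549, 0.9804, 1


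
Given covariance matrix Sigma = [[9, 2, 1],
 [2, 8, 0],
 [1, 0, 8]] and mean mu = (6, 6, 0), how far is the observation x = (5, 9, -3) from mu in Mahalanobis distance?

Step 1 — centre the observation: (x - mu) = (-1, 3, -3).

Step 2 — invert Sigma (cofactor / det for 3×3, or solve directly):
  Sigma^{-1} = [[0.1194, -0.0299, -0.0149],
 [-0.0299, 0.1325, 0.0037],
 [-0.0149, 0.0037, 0.1269]].

Step 3 — form the quadratic (x - mu)^T · Sigma^{-1} · (x - mu):
  Sigma^{-1} · (x - mu) = (-0.1642, 0.416, -0.3545).
  (x - mu)^T · [Sigma^{-1} · (x - mu)] = (-1)·(-0.1642) + (3)·(0.416) + (-3)·(-0.3545) = 2.4757.

Step 4 — take square root: d = √(2.4757) ≈ 1.5735.

d(x, mu) = √(2.4757) ≈ 1.5735


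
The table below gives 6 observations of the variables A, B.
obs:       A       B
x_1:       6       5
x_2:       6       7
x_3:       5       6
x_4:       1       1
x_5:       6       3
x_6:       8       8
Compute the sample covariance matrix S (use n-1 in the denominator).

Step 1 — column means:
  mean(A) = (6 + 6 + 5 + 1 + 6 + 8) / 6 = 32/6 = 5.3333
  mean(B) = (5 + 7 + 6 + 1 + 3 + 8) / 6 = 30/6 = 5

Step 2 — sample covariance S[i,j] = (1/(n-1)) · Σ_k (x_{k,i} - mean_i) · (x_{k,j} - mean_j), with n-1 = 5.
  S[A,A] = ((0.6667)·(0.6667) + (0.6667)·(0.6667) + (-0.3333)·(-0.3333) + (-4.3333)·(-4.3333) + (0.6667)·(0.6667) + (2.6667)·(2.6667)) / 5 = 27.3333/5 = 5.4667
  S[A,B] = ((0.6667)·(0) + (0.6667)·(2) + (-0.3333)·(1) + (-4.3333)·(-4) + (0.6667)·(-2) + (2.6667)·(3)) / 5 = 25/5 = 5
  S[B,B] = ((0)·(0) + (2)·(2) + (1)·(1) + (-4)·(-4) + (-2)·(-2) + (3)·(3)) / 5 = 34/5 = 6.8

S is symmetric (S[j,i] = S[i,j]). Assembling:

S = [[5.4667, 5],
 [5, 6.8]]


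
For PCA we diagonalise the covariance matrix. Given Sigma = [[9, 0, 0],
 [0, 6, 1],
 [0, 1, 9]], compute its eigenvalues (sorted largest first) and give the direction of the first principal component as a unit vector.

Step 1 — characteristic polynomial p(λ) = det(λI - Sigma) = λ³ - tr·λ² + c_1·λ - det, where tr = trace, c_1 = sum of the principal 2×2 minors, det = det(Sigma):
  tr = 9 + 6 + 9 = 24,
  c_1 = (9·6 - (0)²) + (9·9 - (0)²) + (6·9 - (1)²) = 54 + 81 + 53 = 188,
  det = 9·(6·9 - (1)²) - (0)·((0)·9 - (1)·(0)) + (0)·((0)·(1) - 6·(0)) = 9·(53) - (0)·(0) + (0)·(0) = 477.
  So p(λ) = λ³ - 24λ² + 188λ - 477.
Step 2 — look for an integer root (rational root theorem: any rational root is an integer divisor of 477). Testing λ = 9:
  p(9) = 729 - 1944 + 1692 - 477 = 0  ✓
  Dividing out (λ - 9): p(λ) = (λ - 9)(λ² - 15λ + 53).
Step 3 — remaining eigenvalues from the quadratic λ² - 15λ + 53 = 0:
  Δ = 15² - 4·53 = 225 - 212 = 13,  λ = (15 ± √13)/2 = (15 ± 3.6056)/2 ≈ 9.3028 or 5.6972.
  Sorted: λ_1 = 9.3028,  λ_2 = 9,  λ_3 = 5.6972  (check: sum = 24 = tr ✓).

Step 4 — unit eigenvector for λ_1 ≈ 9.3028: v spans the null space of (Sigma - λ_1 I), whose rows are
  r_1 = (-0.3028, 0, 0),  r_2 = (0, -3.3028, 1),  r_3 = (0, 1, -0.3028).
  v is orthogonal to every row, so take v ∝ r_1 × r_2 = ((0)·(1) - (0)·(-3.3028), (0)·(0) - (-0.3028)·(1), (-0.3028)·(-3.3028) - (0)·(0)) ≈ (0, 0.3028, 1).
  Let u = (0, 0.3028, 1).
  ||u|| = √((0)² + (0.3028)² + (1)²) = √(1.0917) ≈ 1.0448,  v_1 = u/||u|| ≈ (0, 0.2898, 0.9571) (||v_1|| = 1).

λ_1 = 9.3028,  λ_2 = 9,  λ_3 = 5.6972;  v_1 ≈ (0, 0.2898, 0.9571)


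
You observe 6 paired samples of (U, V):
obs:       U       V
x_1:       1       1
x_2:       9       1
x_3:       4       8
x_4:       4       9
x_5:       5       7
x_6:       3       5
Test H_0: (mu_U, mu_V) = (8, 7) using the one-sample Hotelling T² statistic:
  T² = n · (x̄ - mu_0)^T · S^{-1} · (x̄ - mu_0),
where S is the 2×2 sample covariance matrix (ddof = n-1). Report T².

Step 1 — sample mean vector:
  mean(U) = (1 + 9 + 4 + 4 + 5 + 3) / 6 = 26/6 = 4.3333
  mean(V) = (1 + 1 + 8 + 9 + 7 + 5) / 6 = 31/6 = 5.1667
  x̄ = (4.3333, 5.1667),  deviation x̄ - mu_0 = (4.3333, 5.1667) - (8, 7) = (-3.6667, -1.8333).

Step 2 — sample covariance matrix, S[i,j] = (1/(n-1)) · Σ_k (x_{k,i} - mean_i) · (x_{k,j} - mean_j), divisor n-1 = 5:
  S[U,U] = ((-3.3333)·(-3.3333) + (4.6667)·(4.6667) + (-0.3333)·(-0.3333) + (-0.3333)·(-0.3333) + (0.6667)·(0.6667) + (-1.3333)·(-1.3333)) / 5 = 35.3333/5 = 7.0667
  S[U,V] = ((-3.3333)·(-4.1667) + (4.6667)·(-4.1667) + (-0.3333)·(2.8333) + (-0.3333)·(3.8333) + (0.6667)·(1.8333) + (-1.3333)·(-0.1667)) / 5 = -6.3333/5 = -1.2667
  S[V,V] = ((-4.1667)·(-4.1667) + (-4.1667)·(-4.1667) + (2.8333)·(2.8333) + (3.8333)·(3.8333) + (1.8333)·(1.8333) + (-0.1667)·(-0.1667)) / 5 = 60.8333/5 = 12.1667
  S = [[7.0667, -1.2667],
 [-1.2667, 12.1667]].

Step 3 — invert S. det(S) = 7.0667·12.1667 - (-1.2667)² = 84.3733.
  S^{-1} = (1/det) · [[d, -b], [-b, a]] = [[0.1442, 0.015],
 [0.015, 0.0838]].

Step 4 — quadratic form (x̄ - mu_0)^T · S^{-1} · (x̄ - mu_0):
  S^{-1} · (x̄ - mu_0) = (-0.5563, -0.2086),
  (x̄ - mu_0)^T · [...] = (-3.6667)·(-0.5563) + (-1.8333)·(-0.2086) = 2.422.

Step 5 — scale by n: T² = 6 · 2.422 = 14.5322.

T² ≈ 14.5322


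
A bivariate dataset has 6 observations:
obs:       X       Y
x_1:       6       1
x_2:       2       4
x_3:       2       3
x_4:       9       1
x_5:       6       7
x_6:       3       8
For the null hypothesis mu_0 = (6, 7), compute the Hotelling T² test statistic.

Step 1 — sample mean vector:
  mean(X) = (6 + 2 + 2 + 9 + 6 + 3) / 6 = 28/6 = 4.6667
  mean(Y) = (1 + 4 + 3 + 1 + 7 + 8) / 6 = 24/6 = 4
  x̄ = (4.6667, 4),  deviation x̄ - mu_0 = (4.6667, 4) - (6, 7) = (-1.3333, -3).

Step 2 — sample covariance matrix, S[i,j] = (1/(n-1)) · Σ_k (x_{k,i} - mean_i) · (x_{k,j} - mean_j), divisor n-1 = 5:
  S[X,X] = ((1.3333)·(1.3333) + (-2.6667)·(-2.6667) + (-2.6667)·(-2.6667) + (4.3333)·(4.3333) + (1.3333)·(1.3333) + (-1.6667)·(-1.6667)) / 5 = 39.3333/5 = 7.8667
  S[X,Y] = ((1.3333)·(-3) + (-2.6667)·(0) + (-2.6667)·(-1) + (4.3333)·(-3) + (1.3333)·(3) + (-1.6667)·(4)) / 5 = -17/5 = -3.4
  S[Y,Y] = ((-3)·(-3) + (0)·(0) + (-1)·(-1) + (-3)·(-3) + (3)·(3) + (4)·(4)) / 5 = 44/5 = 8.8
  S = [[7.8667, -3.4],
 [-3.4, 8.8]].

Step 3 — invert S. det(S) = 7.8667·8.8 - (-3.4)² = 57.6667.
  S^{-1} = (1/det) · [[d, -b], [-b, a]] = [[0.1526, 0.059],
 [0.059, 0.1364]].

Step 4 — quadratic form (x̄ - mu_0)^T · S^{-1} · (x̄ - mu_0):
  S^{-1} · (x̄ - mu_0) = (-0.3803, -0.4879),
  (x̄ - mu_0)^T · [...] = (-1.3333)·(-0.3803) + (-3)·(-0.4879) = 1.9707.

Step 5 — scale by n: T² = 6 · 1.9707 = 11.8243.

T² ≈ 11.8243


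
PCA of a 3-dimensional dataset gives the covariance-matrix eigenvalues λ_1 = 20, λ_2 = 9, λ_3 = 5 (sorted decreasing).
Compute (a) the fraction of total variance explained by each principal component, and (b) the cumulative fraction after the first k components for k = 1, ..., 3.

Step 1 — total variance = trace(Sigma) = Σ λ_i = 20 + 9 + 5 = 34.

Step 2 — fraction explained by component i = λ_i / Σ λ:
  PC1: 20/34 = 0.5882
  PC2: 9/34 = 0.2647
  PC3: 5/34 = 0.1471

Step 3 — cumulative fraction after k components = (λ_1 + ... + λ_k) / Σ λ:
  k = 1: 20/34 = 0.5882
  k = 2: (20 + 9)/34 = 29/34 = 0.8529
  k = 3: (20 + 9 + 5)/34 = 34/34 = 1

Summary (fraction, with percent):

explained: PC1 0.5882 (58.82%), PC2 0.2647 (26.47%), PC3 0.1471 (14.71%);  cumulative: 0.5882, 0.8529, 1


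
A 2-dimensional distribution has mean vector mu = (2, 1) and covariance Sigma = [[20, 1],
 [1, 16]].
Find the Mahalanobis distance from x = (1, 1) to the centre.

Step 1 — centre the observation: (x - mu) = (-1, 0).

Step 2 — invert Sigma. det(Sigma) = 20·16 - (1)² = 319.
  Sigma^{-1} = (1/det) · [[d, -b], [-b, a]] = [[0.0502, -0.0031],
 [-0.0031, 0.0627]].

Step 3 — form the quadratic (x - mu)^T · Sigma^{-1} · (x - mu):
  Sigma^{-1} · (x - mu) = (-0.0502, 0.0031).
  (x - mu)^T · [Sigma^{-1} · (x - mu)] = (-1)·(-0.0502) + (0)·(0.0031) = 0.0502.

Step 4 — take square root: d = √(0.0502) ≈ 0.224.

d(x, mu) = √(0.0502) ≈ 0.224


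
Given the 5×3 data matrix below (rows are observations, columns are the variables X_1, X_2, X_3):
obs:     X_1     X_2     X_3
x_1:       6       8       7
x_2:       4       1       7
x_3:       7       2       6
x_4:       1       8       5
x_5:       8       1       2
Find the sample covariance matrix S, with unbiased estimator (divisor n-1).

Step 1 — column means:
  mean(X_1) = (6 + 4 + 7 + 1 + 8) / 5 = 26/5 = 5.2
  mean(X_2) = (8 + 1 + 2 + 8 + 1) / 5 = 20/5 = 4
  mean(X_3) = (7 + 7 + 6 + 5 + 2) / 5 = 27/5 = 5.4

Step 2 — sample covariance S[i,j] = (1/(n-1)) · Σ_k (x_{k,i} - mean_i) · (x_{k,j} - mean_j), with n-1 = 4.
  S[X_1,X_1] = ((0.8)·(0.8) + (-1.2)·(-1.2) + (1.8)·(1.8) + (-4.2)·(-4.2) + (2.8)·(2.8)) / 4 = 30.8/4 = 7.7
  S[X_1,X_2] = ((0.8)·(4) + (-1.2)·(-3) + (1.8)·(-2) + (-4.2)·(4) + (2.8)·(-3)) / 4 = -22/4 = -5.5
  S[X_1,X_3] = ((0.8)·(1.6) + (-1.2)·(1.6) + (1.8)·(0.6) + (-4.2)·(-0.4) + (2.8)·(-3.4)) / 4 = -7.4/4 = -1.85
  S[X_2,X_2] = ((4)·(4) + (-3)·(-3) + (-2)·(-2) + (4)·(4) + (-3)·(-3)) / 4 = 54/4 = 13.5
  S[X_2,X_3] = ((4)·(1.6) + (-3)·(1.6) + (-2)·(0.6) + (4)·(-0.4) + (-3)·(-3.4)) / 4 = 9/4 = 2.25
  S[X_3,X_3] = ((1.6)·(1.6) + (1.6)·(1.6) + (0.6)·(0.6) + (-0.4)·(-0.4) + (-3.4)·(-3.4)) / 4 = 17.2/4 = 4.3

S is symmetric (S[j,i] = S[i,j]). Assembling:

S = [[7.7, -5.5, -1.85],
 [-5.5, 13.5, 2.25],
 [-1.85, 2.25, 4.3]]


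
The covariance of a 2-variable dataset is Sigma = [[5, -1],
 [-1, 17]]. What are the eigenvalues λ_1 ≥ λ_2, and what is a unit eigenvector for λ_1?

Step 1 — characteristic polynomial of 2×2 Sigma:
  det(Sigma - λI) = λ² - trace · λ + det = 0.
  trace = 5 + 17 = 22, det = 5·17 - (-1)² = 84.
Step 2 — discriminant:
  Δ = trace² - 4·det = 484 - 336 = 148.
Step 3 — eigenvalues:
  λ = (trace ± √Δ)/2 = (22 ± 12.1655)/2,
  λ_1 = 17.0828,  λ_2 = 4.9172.

Step 4 — unit eigenvector for λ_1: solve (Sigma - λ_1 I)v = 0. First row:
  (5 - 17.0828)·v_x + (-1)·v_y = 0, i.e. (-12.0828)·v_x + (-1)·v_y = 0,
  so v ∝ (b, λ_1 - a) = (-1, 12.0828); multiply by -1 so the first entry is positive: u = (1, -12.0828).
  ||u|| = √((1)² + (-12.0828)²) = √(146.9932) ≈ 12.1241,
  v_1 = u/||u|| ≈ (0.0825, -0.9966) (||v_1|| = 1).

λ_1 = 17.0828,  λ_2 = 4.9172;  v_1 ≈ (0.0825, -0.9966)


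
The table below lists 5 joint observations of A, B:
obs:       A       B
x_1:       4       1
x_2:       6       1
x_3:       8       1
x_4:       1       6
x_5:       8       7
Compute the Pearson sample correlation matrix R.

Step 1 — column means:
  mean(A) = (4 + 6 + 8 + 1 + 8) / 5 = 27/5 = 5.4
  mean(B) = (1 + 1 + 1 + 6 + 7) / 5 = 16/5 = 3.2

Step 2 — sample variances and covariances s[i,j] = (1/(n-1)) · Σ_k (x_{k,i} - mean_i) · (x_{k,j} - mean_j), with n-1 = 4:
  s[A,A] = ((-1.4)·(-1.4) + (0.6)·(0.6) + (2.6)·(2.6) + (-4.4)·(-4.4) + (2.6)·(2.6)) / 4 = 35.2/4 = 8.8
  s[A,B] = ((-1.4)·(-2.2) + (0.6)·(-2.2) + (2.6)·(-2.2) + (-4.4)·(2.8) + (2.6)·(3.8)) / 4 = -6.4/4 = -1.6
  s[B,B] = ((-2.2)·(-2.2) + (-2.2)·(-2.2) + (-2.2)·(-2.2) + (2.8)·(2.8) + (3.8)·(3.8)) / 4 = 36.8/4 = 9.2
  Sample standard deviations s_i = √(s[i,i]):
  s(A) = √(8.8) = 2.9665
  s(B) = √(9.2) = 3.0332

Step 3 — r_{ij} = s_{ij} / (s_i · s_j):
  r[A,A] = 1 (diagonal).
  r[A,B] = -1.6 / (2.9665 · 3.0332) = -1.6 / 8.9978 = -0.1778
  r[B,B] = 1 (diagonal).

R is symmetric with unit diagonal. Assembling:

R = [[1, -0.1778],
 [-0.1778, 1]]


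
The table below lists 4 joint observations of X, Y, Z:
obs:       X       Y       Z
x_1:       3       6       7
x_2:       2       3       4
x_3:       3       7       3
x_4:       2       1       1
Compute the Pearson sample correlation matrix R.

Step 1 — column means:
  mean(X) = (3 + 2 + 3 + 2) / 4 = 10/4 = 2.5
  mean(Y) = (6 + 3 + 7 + 1) / 4 = 17/4 = 4.25
  mean(Z) = (7 + 4 + 3 + 1) / 4 = 15/4 = 3.75

Step 2 — sample variances and covariances s[i,j] = (1/(n-1)) · Σ_k (x_{k,i} - mean_i) · (x_{k,j} - mean_j), with n-1 = 3:
  s[X,X] = ((0.5)·(0.5) + (-0.5)·(-0.5) + (0.5)·(0.5) + (-0.5)·(-0.5)) / 3 = 1/3 = 0.3333
  s[X,Y] = ((0.5)·(1.75) + (-0.5)·(-1.25) + (0.5)·(2.75) + (-0.5)·(-3.25)) / 3 = 4.5/3 = 1.5
  s[X,Z] = ((0.5)·(3.25) + (-0.5)·(0.25) + (0.5)·(-0.75) + (-0.5)·(-2.75)) / 3 = 2.5/3 = 0.8333
  s[Y,Y] = ((1.75)·(1.75) + (-1.25)·(-1.25) + (2.75)·(2.75) + (-3.25)·(-3.25)) / 3 = 22.75/3 = 7.5833
  s[Y,Z] = ((1.75)·(3.25) + (-1.25)·(0.25) + (2.75)·(-0.75) + (-3.25)·(-2.75)) / 3 = 12.25/3 = 4.0833
  s[Z,Z] = ((3.25)·(3.25) + (0.25)·(0.25) + (-0.75)·(-0.75) + (-2.75)·(-2.75)) / 3 = 18.75/3 = 6.25
  Sample standard deviations s_i = √(s[i,i]):
  s(X) = √(0.3333) = 0.5774
  s(Y) = √(7.5833) = 2.7538
  s(Z) = √(6.25) = 2.5

Step 3 — r_{ij} = s_{ij} / (s_i · s_j):
  r[X,X] = 1 (diagonal).
  r[X,Y] = 1.5 / (0.5774 · 2.7538) = 1.5 / 1.5899 = 0.9435
  r[X,Z] = 0.8333 / (0.5774 · 2.5) = 0.8333 / 1.4434 = 0.5774
  r[Y,Y] = 1 (diagonal).
  r[Y,Z] = 4.0833 / (2.7538 · 2.5) = 4.0833 / 6.8845 = 0.5931
  r[Z,Z] = 1 (diagonal).

R is symmetric with unit diagonal. Assembling:

R = [[1, 0.9435, 0.5774],
 [0.9435, 1, 0.5931],
 [0.5774, 0.5931, 1]]


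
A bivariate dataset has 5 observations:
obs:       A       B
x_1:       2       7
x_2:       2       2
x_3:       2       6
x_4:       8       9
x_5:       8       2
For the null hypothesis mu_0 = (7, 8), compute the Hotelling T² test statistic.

Step 1 — sample mean vector:
  mean(A) = (2 + 2 + 2 + 8 + 8) / 5 = 22/5 = 4.4
  mean(B) = (7 + 2 + 6 + 9 + 2) / 5 = 26/5 = 5.2
  x̄ = (4.4, 5.2),  deviation x̄ - mu_0 = (4.4, 5.2) - (7, 8) = (-2.6, -2.8).

Step 2 — sample covariance matrix, S[i,j] = (1/(n-1)) · Σ_k (x_{k,i} - mean_i) · (x_{k,j} - mean_j), divisor n-1 = 4:
  S[A,A] = ((-2.4)·(-2.4) + (-2.4)·(-2.4) + (-2.4)·(-2.4) + (3.6)·(3.6) + (3.6)·(3.6)) / 4 = 43.2/4 = 10.8
  S[A,B] = ((-2.4)·(1.8) + (-2.4)·(-3.2) + (-2.4)·(0.8) + (3.6)·(3.8) + (3.6)·(-3.2)) / 4 = 3.6/4 = 0.9
  S[B,B] = ((1.8)·(1.8) + (-3.2)·(-3.2) + (0.8)·(0.8) + (3.8)·(3.8) + (-3.2)·(-3.2)) / 4 = 38.8/4 = 9.7
  S = [[10.8, 0.9],
 [0.9, 9.7]].

Step 3 — invert S. det(S) = 10.8·9.7 - (0.9)² = 103.95.
  S^{-1} = (1/det) · [[d, -b], [-b, a]] = [[0.0933, -0.0087],
 [-0.0087, 0.1039]].

Step 4 — quadratic form (x̄ - mu_0)^T · S^{-1} · (x̄ - mu_0):
  S^{-1} · (x̄ - mu_0) = (-0.2184, -0.2684),
  (x̄ - mu_0)^T · [...] = (-2.6)·(-0.2184) + (-2.8)·(-0.2684) = 1.3193.

Step 5 — scale by n: T² = 5 · 1.3193 = 6.5964.

T² ≈ 6.5964
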